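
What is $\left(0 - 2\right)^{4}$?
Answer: $16$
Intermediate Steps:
$\left(0 - 2\right)^{4} = \left(-2\right)^{4} = 16$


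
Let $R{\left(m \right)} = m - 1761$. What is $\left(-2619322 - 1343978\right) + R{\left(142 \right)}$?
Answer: $-3964919$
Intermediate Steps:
$R{\left(m \right)} = -1761 + m$
$\left(-2619322 - 1343978\right) + R{\left(142 \right)} = \left(-2619322 - 1343978\right) + \left(-1761 + 142\right) = -3963300 - 1619 = -3964919$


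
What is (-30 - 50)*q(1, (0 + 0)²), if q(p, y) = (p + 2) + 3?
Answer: -480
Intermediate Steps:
q(p, y) = 5 + p (q(p, y) = (2 + p) + 3 = 5 + p)
(-30 - 50)*q(1, (0 + 0)²) = (-30 - 50)*(5 + 1) = -80*6 = -480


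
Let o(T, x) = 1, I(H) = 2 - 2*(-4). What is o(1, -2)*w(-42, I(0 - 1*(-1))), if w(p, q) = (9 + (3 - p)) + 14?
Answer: 68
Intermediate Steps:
I(H) = 10 (I(H) = 2 + 8 = 10)
w(p, q) = 26 - p (w(p, q) = (12 - p) + 14 = 26 - p)
o(1, -2)*w(-42, I(0 - 1*(-1))) = 1*(26 - 1*(-42)) = 1*(26 + 42) = 1*68 = 68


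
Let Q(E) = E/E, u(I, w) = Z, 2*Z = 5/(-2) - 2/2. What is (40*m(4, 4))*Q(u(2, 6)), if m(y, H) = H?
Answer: 160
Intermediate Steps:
Z = -7/4 (Z = (5/(-2) - 2/2)/2 = (5*(-½) - 2*½)/2 = (-5/2 - 1)/2 = (½)*(-7/2) = -7/4 ≈ -1.7500)
u(I, w) = -7/4
Q(E) = 1
(40*m(4, 4))*Q(u(2, 6)) = (40*4)*1 = 160*1 = 160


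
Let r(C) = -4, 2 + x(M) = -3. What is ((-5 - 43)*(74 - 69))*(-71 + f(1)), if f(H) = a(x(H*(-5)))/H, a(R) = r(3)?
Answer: 18000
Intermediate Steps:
x(M) = -5 (x(M) = -2 - 3 = -5)
a(R) = -4
f(H) = -4/H
((-5 - 43)*(74 - 69))*(-71 + f(1)) = ((-5 - 43)*(74 - 69))*(-71 - 4/1) = (-48*5)*(-71 - 4*1) = -240*(-71 - 4) = -240*(-75) = 18000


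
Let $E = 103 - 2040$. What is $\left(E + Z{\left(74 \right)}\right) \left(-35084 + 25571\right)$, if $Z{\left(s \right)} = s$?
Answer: $17722719$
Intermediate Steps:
$E = -1937$ ($E = 103 - 2040 = -1937$)
$\left(E + Z{\left(74 \right)}\right) \left(-35084 + 25571\right) = \left(-1937 + 74\right) \left(-35084 + 25571\right) = \left(-1863\right) \left(-9513\right) = 17722719$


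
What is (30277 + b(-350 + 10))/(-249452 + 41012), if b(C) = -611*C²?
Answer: 70601323/208440 ≈ 338.71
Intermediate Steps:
(30277 + b(-350 + 10))/(-249452 + 41012) = (30277 - 611*(-350 + 10)²)/(-249452 + 41012) = (30277 - 611*(-340)²)/(-208440) = (30277 - 611*115600)*(-1/208440) = (30277 - 70631600)*(-1/208440) = -70601323*(-1/208440) = 70601323/208440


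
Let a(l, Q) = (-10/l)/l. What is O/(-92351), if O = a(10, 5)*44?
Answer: 22/461755 ≈ 4.7644e-5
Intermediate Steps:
a(l, Q) = -10/l²
O = -22/5 (O = -10/10²*44 = -10*1/100*44 = -⅒*44 = -22/5 ≈ -4.4000)
O/(-92351) = -22/5/(-92351) = -22/5*(-1/92351) = 22/461755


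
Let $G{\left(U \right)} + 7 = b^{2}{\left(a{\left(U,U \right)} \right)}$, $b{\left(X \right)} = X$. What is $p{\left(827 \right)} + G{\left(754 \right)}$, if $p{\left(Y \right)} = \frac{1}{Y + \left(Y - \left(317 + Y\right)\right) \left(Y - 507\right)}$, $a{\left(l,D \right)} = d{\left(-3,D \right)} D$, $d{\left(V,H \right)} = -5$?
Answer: $\frac{1430001803408}{100613} \approx 1.4213 \cdot 10^{7}$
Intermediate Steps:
$a{\left(l,D \right)} = - 5 D$
$G{\left(U \right)} = -7 + 25 U^{2}$ ($G{\left(U \right)} = -7 + \left(- 5 U\right)^{2} = -7 + 25 U^{2}$)
$p{\left(Y \right)} = \frac{1}{160719 - 316 Y}$ ($p{\left(Y \right)} = \frac{1}{Y - 317 \left(-507 + Y\right)} = \frac{1}{Y - \left(-160719 + 317 Y\right)} = \frac{1}{160719 - 316 Y}$)
$p{\left(827 \right)} + G{\left(754 \right)} = - \frac{1}{-160719 + 316 \cdot 827} - \left(7 - 25 \cdot 754^{2}\right) = - \frac{1}{-160719 + 261332} + \left(-7 + 25 \cdot 568516\right) = - \frac{1}{100613} + \left(-7 + 14212900\right) = \left(-1\right) \frac{1}{100613} + 14212893 = - \frac{1}{100613} + 14212893 = \frac{1430001803408}{100613}$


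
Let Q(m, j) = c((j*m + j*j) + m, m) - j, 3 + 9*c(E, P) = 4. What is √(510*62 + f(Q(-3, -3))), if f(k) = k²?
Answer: 2*√640501/9 ≈ 177.85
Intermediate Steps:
c(E, P) = ⅑ (c(E, P) = -⅓ + (⅑)*4 = -⅓ + 4/9 = ⅑)
Q(m, j) = ⅑ - j
√(510*62 + f(Q(-3, -3))) = √(510*62 + (⅑ - 1*(-3))²) = √(31620 + (⅑ + 3)²) = √(31620 + (28/9)²) = √(31620 + 784/81) = √(2562004/81) = 2*√640501/9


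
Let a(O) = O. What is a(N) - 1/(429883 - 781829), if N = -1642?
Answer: -577895331/351946 ≈ -1642.0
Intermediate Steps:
a(N) - 1/(429883 - 781829) = -1642 - 1/(429883 - 781829) = -1642 - 1/(-351946) = -1642 - 1*(-1/351946) = -1642 + 1/351946 = -577895331/351946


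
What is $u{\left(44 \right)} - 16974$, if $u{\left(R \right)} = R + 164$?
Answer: $-16766$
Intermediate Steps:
$u{\left(R \right)} = 164 + R$
$u{\left(44 \right)} - 16974 = \left(164 + 44\right) - 16974 = 208 - 16974 = -16766$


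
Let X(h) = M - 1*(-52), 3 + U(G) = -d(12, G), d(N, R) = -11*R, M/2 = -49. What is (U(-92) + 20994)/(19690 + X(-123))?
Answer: 19979/19644 ≈ 1.0171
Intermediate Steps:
M = -98 (M = 2*(-49) = -98)
U(G) = -3 + 11*G (U(G) = -3 - (-11)*G = -3 + 11*G)
X(h) = -46 (X(h) = -98 - 1*(-52) = -98 + 52 = -46)
(U(-92) + 20994)/(19690 + X(-123)) = ((-3 + 11*(-92)) + 20994)/(19690 - 46) = ((-3 - 1012) + 20994)/19644 = (-1015 + 20994)*(1/19644) = 19979*(1/19644) = 19979/19644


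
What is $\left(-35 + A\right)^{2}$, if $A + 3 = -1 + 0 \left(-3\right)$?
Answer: $1521$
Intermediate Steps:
$A = -4$ ($A = -3 + \left(-1 + 0 \left(-3\right)\right) = -3 + \left(-1 + 0\right) = -3 - 1 = -4$)
$\left(-35 + A\right)^{2} = \left(-35 - 4\right)^{2} = \left(-39\right)^{2} = 1521$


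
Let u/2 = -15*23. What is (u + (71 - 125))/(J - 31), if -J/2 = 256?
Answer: 248/181 ≈ 1.3702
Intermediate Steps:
u = -690 (u = 2*(-15*23) = 2*(-345) = -690)
J = -512 (J = -2*256 = -512)
(u + (71 - 125))/(J - 31) = (-690 + (71 - 125))/(-512 - 31) = (-690 - 54)/(-543) = -744*(-1/543) = 248/181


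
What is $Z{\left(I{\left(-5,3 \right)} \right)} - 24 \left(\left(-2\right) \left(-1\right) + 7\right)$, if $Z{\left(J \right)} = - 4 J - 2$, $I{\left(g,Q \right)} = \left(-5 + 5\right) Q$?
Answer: $-218$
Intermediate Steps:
$I{\left(g,Q \right)} = 0$ ($I{\left(g,Q \right)} = 0 Q = 0$)
$Z{\left(J \right)} = -2 - 4 J$
$Z{\left(I{\left(-5,3 \right)} \right)} - 24 \left(\left(-2\right) \left(-1\right) + 7\right) = \left(-2 - 0\right) - 24 \left(\left(-2\right) \left(-1\right) + 7\right) = \left(-2 + 0\right) - 24 \left(2 + 7\right) = -2 - 216 = -218$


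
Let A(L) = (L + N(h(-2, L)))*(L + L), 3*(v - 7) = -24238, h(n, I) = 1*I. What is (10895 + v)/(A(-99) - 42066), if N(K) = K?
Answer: -4234/4293 ≈ -0.98626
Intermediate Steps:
h(n, I) = I
v = -24217/3 (v = 7 + (⅓)*(-24238) = 7 - 24238/3 = -24217/3 ≈ -8072.3)
A(L) = 4*L² (A(L) = (L + L)*(L + L) = (2*L)*(2*L) = 4*L²)
(10895 + v)/(A(-99) - 42066) = (10895 - 24217/3)/(4*(-99)² - 42066) = 8468/(3*(4*9801 - 42066)) = 8468/(3*(39204 - 42066)) = (8468/3)/(-2862) = (8468/3)*(-1/2862) = -4234/4293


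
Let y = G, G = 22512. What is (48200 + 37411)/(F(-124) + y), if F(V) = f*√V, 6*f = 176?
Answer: 1084092093/285129472 - 2825163*I*√31/285129472 ≈ 3.8021 - 0.055167*I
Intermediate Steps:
f = 88/3 (f = (⅙)*176 = 88/3 ≈ 29.333)
y = 22512
F(V) = 88*√V/3
(48200 + 37411)/(F(-124) + y) = (48200 + 37411)/(88*√(-124)/3 + 22512) = 85611/(88*(2*I*√31)/3 + 22512) = 85611/(176*I*√31/3 + 22512) = 85611/(22512 + 176*I*√31/3)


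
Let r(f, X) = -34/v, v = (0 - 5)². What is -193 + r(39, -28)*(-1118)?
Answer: 33187/25 ≈ 1327.5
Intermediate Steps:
v = 25 (v = (-5)² = 25)
r(f, X) = -34/25
-193 + r(39, -28)*(-1118) = -193 - 34/25*(-1118) = -193 + 38012/25 = 33187/25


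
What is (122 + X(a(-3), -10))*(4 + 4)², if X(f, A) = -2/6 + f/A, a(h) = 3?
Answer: 116512/15 ≈ 7767.5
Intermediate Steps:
X(f, A) = -⅓ + f/A (X(f, A) = -2*⅙ + f/A = -⅓ + f/A)
(122 + X(a(-3), -10))*(4 + 4)² = (122 + (3 - ⅓*(-10))/(-10))*(4 + 4)² = (122 - (3 + 10/3)/10)*8² = (122 - ⅒*19/3)*64 = (122 - 19/30)*64 = (3641/30)*64 = 116512/15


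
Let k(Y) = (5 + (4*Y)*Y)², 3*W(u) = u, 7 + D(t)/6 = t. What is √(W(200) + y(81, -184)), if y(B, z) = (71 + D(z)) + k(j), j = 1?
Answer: I*√8346/3 ≈ 30.452*I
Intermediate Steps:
D(t) = -42 + 6*t
W(u) = u/3
k(Y) = (5 + 4*Y²)²
y(B, z) = 110 + 6*z (y(B, z) = (71 + (-42 + 6*z)) + (5 + 4*1²)² = (29 + 6*z) + (5 + 4*1)² = (29 + 6*z) + (5 + 4)² = (29 + 6*z) + 9² = (29 + 6*z) + 81 = 110 + 6*z)
√(W(200) + y(81, -184)) = √((⅓)*200 + (110 + 6*(-184))) = √(200/3 + (110 - 1104)) = √(200/3 - 994) = √(-2782/3) = I*√8346/3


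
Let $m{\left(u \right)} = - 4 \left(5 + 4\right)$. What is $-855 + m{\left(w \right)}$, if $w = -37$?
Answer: $-891$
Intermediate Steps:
$m{\left(u \right)} = -36$ ($m{\left(u \right)} = \left(-4\right) 9 = -36$)
$-855 + m{\left(w \right)} = -855 - 36 = -891$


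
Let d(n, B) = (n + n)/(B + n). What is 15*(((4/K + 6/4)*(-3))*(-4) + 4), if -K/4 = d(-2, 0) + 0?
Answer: 240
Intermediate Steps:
d(n, B) = 2*n/(B + n) (d(n, B) = (2*n)/(B + n) = 2*n/(B + n))
K = -8 (K = -4*(2*(-2)/(0 - 2) + 0) = -4*(2*(-2)/(-2) + 0) = -4*(2*(-2)*(-½) + 0) = -4*(2 + 0) = -4*2 = -8)
15*(((4/K + 6/4)*(-3))*(-4) + 4) = 15*(((4/(-8) + 6/4)*(-3))*(-4) + 4) = 15*(((4*(-⅛) + 6*(¼))*(-3))*(-4) + 4) = 15*(((-½ + 3/2)*(-3))*(-4) + 4) = 15*((1*(-3))*(-4) + 4) = 15*(-3*(-4) + 4) = 15*(12 + 4) = 15*16 = 240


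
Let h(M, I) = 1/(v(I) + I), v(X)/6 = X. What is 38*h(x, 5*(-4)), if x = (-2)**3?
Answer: -19/70 ≈ -0.27143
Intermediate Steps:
x = -8
v(X) = 6*X
h(M, I) = 1/(7*I) (h(M, I) = 1/(6*I + I) = 1/(7*I))
38*h(x, 5*(-4)) = 38*(1/(7*((5*(-4))))) = 38*((1/7)/(-20)) = 38*((1/7)*(-1/20)) = 38*(-1/140) = -19/70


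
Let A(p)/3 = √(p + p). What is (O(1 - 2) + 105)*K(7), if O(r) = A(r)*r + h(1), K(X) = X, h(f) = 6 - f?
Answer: 770 - 21*I*√2 ≈ 770.0 - 29.698*I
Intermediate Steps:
A(p) = 3*√2*√p (A(p) = 3*√(p + p) = 3*√(2*p) = 3*(√2*√p) = 3*√2*√p)
O(r) = 5 + 3*√2*r^(3/2) (O(r) = (3*√2*√r)*r + (6 - 1*1) = 3*√2*r^(3/2) + (6 - 1) = 3*√2*r^(3/2) + 5 = 5 + 3*√2*r^(3/2))
(O(1 - 2) + 105)*K(7) = ((5 + 3*√2*(1 - 2)^(3/2)) + 105)*7 = ((5 + 3*√2*(-1)^(3/2)) + 105)*7 = ((5 + 3*√2*(-I)) + 105)*7 = ((5 - 3*I*√2) + 105)*7 = (110 - 3*I*√2)*7 = 770 - 21*I*√2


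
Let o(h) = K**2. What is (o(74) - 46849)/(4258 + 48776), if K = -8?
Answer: -15595/17678 ≈ -0.88217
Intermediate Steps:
o(h) = 64 (o(h) = (-8)**2 = 64)
(o(74) - 46849)/(4258 + 48776) = (64 - 46849)/(4258 + 48776) = -46785/53034 = -46785*1/53034 = -15595/17678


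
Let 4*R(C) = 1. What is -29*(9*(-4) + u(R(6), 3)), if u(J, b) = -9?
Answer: 1305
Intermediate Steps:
R(C) = ¼ (R(C) = (¼)*1 = ¼)
-29*(9*(-4) + u(R(6), 3)) = -29*(9*(-4) - 9) = -29*(-36 - 9) = -29*(-45) = 1305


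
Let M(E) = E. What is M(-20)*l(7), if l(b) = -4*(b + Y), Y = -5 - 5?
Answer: -240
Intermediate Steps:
Y = -10
l(b) = 40 - 4*b (l(b) = -4*(b - 10) = -4*(-10 + b) = 40 - 4*b)
M(-20)*l(7) = -20*(40 - 4*7) = -20*(40 - 28) = -20*12 = -240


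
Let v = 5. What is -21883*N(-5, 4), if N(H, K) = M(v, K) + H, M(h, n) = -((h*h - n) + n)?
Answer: 656490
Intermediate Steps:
M(h, n) = -h**2 (M(h, n) = -((h**2 - n) + n) = -h**2)
N(H, K) = -25 + H (N(H, K) = -1*5**2 + H = -1*25 + H = -25 + H)
-21883*N(-5, 4) = -21883*(-25 - 5) = -21883*(-30) = 656490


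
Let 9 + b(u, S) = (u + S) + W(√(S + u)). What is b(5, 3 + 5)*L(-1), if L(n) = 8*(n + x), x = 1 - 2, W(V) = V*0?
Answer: -64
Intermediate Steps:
W(V) = 0
x = -1
b(u, S) = -9 + S + u (b(u, S) = -9 + ((u + S) + 0) = -9 + ((S + u) + 0) = -9 + (S + u) = -9 + S + u)
L(n) = -8 + 8*n (L(n) = 8*(n - 1) = 8*(-1 + n) = -8 + 8*n)
b(5, 3 + 5)*L(-1) = (-9 + (3 + 5) + 5)*(-8 + 8*(-1)) = (-9 + 8 + 5)*(-8 - 8) = 4*(-16) = -64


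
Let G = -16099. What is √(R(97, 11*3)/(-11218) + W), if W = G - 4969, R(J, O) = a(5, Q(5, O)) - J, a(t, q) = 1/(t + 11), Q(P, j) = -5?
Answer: I*√42420324418994/44872 ≈ 145.15*I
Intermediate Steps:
a(t, q) = 1/(11 + t)
R(J, O) = 1/16 - J (R(J, O) = 1/(11 + 5) - J = 1/16 - J)
W = -21068 (W = -16099 - 4969 = -21068)
√(R(97, 11*3)/(-11218) + W) = √((1/16 - 1*97)/(-11218) - 21068) = √((1/16 - 97)*(-1/11218) - 21068) = √(-1551/16*(-1/11218) - 21068) = √(1551/179488 - 21068) = √(-3781451633/179488) = I*√42420324418994/44872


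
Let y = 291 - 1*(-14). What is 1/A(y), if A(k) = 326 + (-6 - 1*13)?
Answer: 1/307 ≈ 0.0032573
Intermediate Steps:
y = 305 (y = 291 + 14 = 305)
A(k) = 307 (A(k) = 326 + (-6 - 13) = 326 - 19 = 307)
1/A(y) = 1/307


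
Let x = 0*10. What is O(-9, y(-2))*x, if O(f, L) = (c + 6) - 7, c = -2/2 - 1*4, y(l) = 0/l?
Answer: 0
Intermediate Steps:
y(l) = 0
c = -5 (c = -2*1/2 - 4 = -1 - 4 = -5)
x = 0
O(f, L) = -6 (O(f, L) = (-5 + 6) - 7 = 1 - 7 = -6)
O(-9, y(-2))*x = -6*0 = 0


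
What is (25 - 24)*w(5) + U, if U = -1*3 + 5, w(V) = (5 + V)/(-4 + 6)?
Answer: 7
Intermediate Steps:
w(V) = 5/2 + V/2 (w(V) = (5 + V)/2 = (5 + V)*(½) = 5/2 + V/2)
U = 2 (U = -3 + 5 = 2)
(25 - 24)*w(5) + U = (25 - 24)*(5/2 + (½)*5) + 2 = 1*(5/2 + 5/2) + 2 = 1*5 + 2 = 5 + 2 = 7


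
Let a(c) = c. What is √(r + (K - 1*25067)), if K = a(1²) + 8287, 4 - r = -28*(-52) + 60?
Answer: I*√18291 ≈ 135.24*I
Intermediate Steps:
r = -1512 (r = 4 - (-28*(-52) + 60) = 4 - (1456 + 60) = 4 - 1*1516 = 4 - 1516 = -1512)
K = 8288 (K = 1² + 8287 = 1 + 8287 = 8288)
√(r + (K - 1*25067)) = √(-1512 + (8288 - 1*25067)) = √(-1512 + (8288 - 25067)) = √(-1512 - 16779) = √(-18291) = I*√18291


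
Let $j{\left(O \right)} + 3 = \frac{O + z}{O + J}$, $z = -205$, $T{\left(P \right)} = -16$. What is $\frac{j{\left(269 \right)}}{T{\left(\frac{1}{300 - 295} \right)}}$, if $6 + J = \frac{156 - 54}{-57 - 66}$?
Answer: $\frac{29623}{171984} \approx 0.17224$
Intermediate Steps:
$J = - \frac{280}{41}$ ($J = -6 + \frac{156 - 54}{-57 - 66} = -6 + \frac{102}{-123} = -6 + 102 \left(- \frac{1}{123}\right) = -6 - \frac{34}{41} = - \frac{280}{41} \approx -6.8293$)
$j{\left(O \right)} = -3 + \frac{-205 + O}{- \frac{280}{41} + O}$ ($j{\left(O \right)} = -3 + \frac{O - 205}{O - \frac{280}{41}} = -3 + \frac{-205 + O}{- \frac{280}{41} + O}$)
$\frac{j{\left(269 \right)}}{T{\left(\frac{1}{300 - 295} \right)}} = \frac{\frac{1}{-280 + 41 \cdot 269} \left(-7565 - 22058\right)}{-16} = \frac{-7565 - 22058}{-280 + 11029} \left(- \frac{1}{16}\right) = \frac{1}{10749} \left(-29623\right) \left(- \frac{1}{16}\right) = \left(- \frac{29623}{10749}\right) \left(- \frac{1}{16}\right) = \frac{29623}{171984}$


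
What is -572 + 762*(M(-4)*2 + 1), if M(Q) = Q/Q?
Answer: 1714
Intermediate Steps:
M(Q) = 1
-572 + 762*(M(-4)*2 + 1) = -572 + 762*(1*2 + 1) = -572 + 762*(2 + 1) = -572 + 762*3 = -572 + 2286 = 1714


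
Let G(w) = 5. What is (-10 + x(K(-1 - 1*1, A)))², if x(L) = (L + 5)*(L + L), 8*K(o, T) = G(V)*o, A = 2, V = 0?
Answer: 24025/64 ≈ 375.39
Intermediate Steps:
K(o, T) = 5*o/8 (K(o, T) = (5*o)/8 = 5*o/8)
x(L) = 2*L*(5 + L) (x(L) = (5 + L)*(2*L) = 2*L*(5 + L))
(-10 + x(K(-1 - 1*1, A)))² = (-10 + 2*(5*(-1 - 1*1)/8)*(5 + 5*(-1 - 1*1)/8))² = (-10 + 2*(5*(-1 - 1)/8)*(5 + 5*(-1 - 1)/8))² = (-10 + 2*((5/8)*(-2))*(5 + (5/8)*(-2)))² = (-10 + 2*(-5/4)*(5 - 5/4))² = (-10 + 2*(-5/4)*(15/4))² = (-10 - 75/8)² = (-155/8)² = 24025/64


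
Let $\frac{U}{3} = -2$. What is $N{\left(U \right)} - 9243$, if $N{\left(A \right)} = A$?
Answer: $-9249$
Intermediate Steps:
$U = -6$ ($U = 3 \left(-2\right) = -6$)
$N{\left(U \right)} - 9243 = -6 - 9243 = -9249$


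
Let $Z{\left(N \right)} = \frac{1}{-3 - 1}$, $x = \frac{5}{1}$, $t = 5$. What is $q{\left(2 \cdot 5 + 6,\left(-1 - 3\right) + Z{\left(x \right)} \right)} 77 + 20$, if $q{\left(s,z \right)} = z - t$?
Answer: $- \frac{2769}{4} \approx -692.25$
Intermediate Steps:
$x = 5$ ($x = 5 \cdot 1 = 5$)
$Z{\left(N \right)} = - \frac{1}{4}$ ($Z{\left(N \right)} = \frac{1}{-4} = - \frac{1}{4}$)
$q{\left(s,z \right)} = -5 + z$ ($q{\left(s,z \right)} = z - 5 = -5 + z$)
$q{\left(2 \cdot 5 + 6,\left(-1 - 3\right) + Z{\left(x \right)} \right)} 77 + 20 = \left(-5 - \frac{17}{4}\right) 77 + 20 = \left(- \frac{37}{4}\right) 77 + 20 = - \frac{2849}{4} + 20 = - \frac{2769}{4}$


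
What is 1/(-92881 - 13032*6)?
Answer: -1/171073 ≈ -5.8455e-6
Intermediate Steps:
1/(-92881 - 13032*6) = 1/(-92881 - 78192) = 1/(-171073) = -1/171073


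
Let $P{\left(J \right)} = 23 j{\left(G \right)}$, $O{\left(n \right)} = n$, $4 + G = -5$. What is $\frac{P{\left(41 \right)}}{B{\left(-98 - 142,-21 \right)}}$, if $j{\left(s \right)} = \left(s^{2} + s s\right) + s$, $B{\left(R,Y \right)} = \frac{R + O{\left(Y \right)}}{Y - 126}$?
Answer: $\frac{57477}{29} \approx 1982.0$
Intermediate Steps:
$G = -9$ ($G = -4 - 5 = -9$)
$B{\left(R,Y \right)} = \frac{R + Y}{-126 + Y}$ ($B{\left(R,Y \right)} = \frac{R + Y}{Y - 126} = \frac{R + Y}{-126 + Y}$)
$j{\left(s \right)} = s + 2 s^{2}$ ($j{\left(s \right)} = \left(s^{2} + s^{2}\right) + s = 2 s^{2} + s = s + 2 s^{2}$)
$P{\left(J \right)} = 3519$ ($P{\left(J \right)} = 23 \left(- 9 \left(1 + 2 \left(-9\right)\right)\right) = 23 \left(- 9 \left(1 - 18\right)\right) = 23 \left(\left(-9\right) \left(-17\right)\right) = 23 \cdot 153 = 3519$)
$\frac{P{\left(41 \right)}}{B{\left(-98 - 142,-21 \right)}} = \frac{3519}{\frac{1}{-126 - 21} \left(\left(-98 - 142\right) - 21\right)} = \frac{3519}{\frac{1}{-147} \left(\left(-98 - 142\right) - 21\right)} = \frac{3519}{\left(- \frac{1}{147}\right) \left(-240 - 21\right)} = \frac{3519}{\left(- \frac{1}{147}\right) \left(-261\right)} = \frac{3519}{\frac{87}{49}} = 3519 \cdot \frac{49}{87} = \frac{57477}{29}$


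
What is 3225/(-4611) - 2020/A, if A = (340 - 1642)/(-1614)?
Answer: -835408335/333529 ≈ -2504.8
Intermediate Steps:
A = 217/269 (A = -1302*(-1/1614) = 217/269 ≈ 0.80669)
3225/(-4611) - 2020/A = 3225/(-4611) - 2020/217/269 = 3225*(-1/4611) - 2020*269/217 = -1075/1537 - 543380/217 = -835408335/333529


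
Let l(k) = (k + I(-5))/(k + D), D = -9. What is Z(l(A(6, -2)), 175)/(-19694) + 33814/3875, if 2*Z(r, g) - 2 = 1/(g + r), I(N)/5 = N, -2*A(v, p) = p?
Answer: 237070734721/27167873000 ≈ 8.7261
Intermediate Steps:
A(v, p) = -p/2
I(N) = 5*N
l(k) = (-25 + k)/(-9 + k) (l(k) = (k + 5*(-5))/(k - 9) = (k - 25)/(-9 + k) = (-25 + k)/(-9 + k))
Z(r, g) = 1 + 1/(2*(g + r))
Z(l(A(6, -2)), 175)/(-19694) + 33814/3875 = ((1/2 + 175 + (-25 - 1/2*(-2))/(-9 - 1/2*(-2)))/(175 + (-25 - 1/2*(-2))/(-9 - 1/2*(-2))))/(-19694) + 33814/3875 = ((1/2 + 175 + (-25 + 1)/(-9 + 1))/(175 + (-25 + 1)/(-9 + 1)))*(-1/19694) + 33814*(1/3875) = ((1/2 + 175 - 24/(-8))/(175 - 24/(-8)))*(-1/19694) + 33814/3875 = ((1/2 + 175 - 1/8*(-24))/(175 - 1/8*(-24)))*(-1/19694) + 33814/3875 = ((1/2 + 175 + 3)/(175 + 3))*(-1/19694) + 33814/3875 = ((357/2)/178)*(-1/19694) + 33814/3875 = ((1/178)*(357/2))*(-1/19694) + 33814/3875 = (357/356)*(-1/19694) + 33814/3875 = -357/7011064 + 33814/3875 = 237070734721/27167873000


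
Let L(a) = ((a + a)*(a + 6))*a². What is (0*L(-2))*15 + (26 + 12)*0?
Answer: 0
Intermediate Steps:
L(a) = 2*a³*(6 + a) (L(a) = ((2*a)*(6 + a))*a² = (2*a*(6 + a))*a² = 2*a³*(6 + a))
(0*L(-2))*15 + (26 + 12)*0 = (0*(2*(-2)³*(6 - 2)))*15 + (26 + 12)*0 = (0*(2*(-8)*4))*15 + 38*0 = (0*(-64))*15 + 0 = 0*15 + 0 = 0 + 0 = 0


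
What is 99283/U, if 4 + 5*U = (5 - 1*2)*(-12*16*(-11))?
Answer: 496415/6332 ≈ 78.398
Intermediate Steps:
U = 6332/5 (U = -⅘ + ((5 - 1*2)*(-12*16*(-11)))/5 = -⅘ + ((5 - 2)*(-192*(-11)))/5 = -⅘ + (3*2112)/5 = -⅘ + (⅕)*6336 = -⅘ + 6336/5 = 6332/5 ≈ 1266.4)
99283/U = 99283/(6332/5) = 99283*(5/6332) = 496415/6332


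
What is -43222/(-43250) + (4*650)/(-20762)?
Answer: 196231291/224489125 ≈ 0.87412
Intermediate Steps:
-43222/(-43250) + (4*650)/(-20762) = -43222*(-1/43250) + 2600*(-1/20762) = 21611/21625 - 1300/10381 = 196231291/224489125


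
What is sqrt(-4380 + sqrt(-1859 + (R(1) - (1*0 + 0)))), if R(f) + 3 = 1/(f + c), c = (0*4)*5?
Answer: sqrt(-4380 + I*sqrt(1861)) ≈ 0.3259 + 66.182*I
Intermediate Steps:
c = 0 (c = 0*5 = 0)
R(f) = -3 + 1/f (R(f) = -3 + 1/(f + 0) = -3 + 1/f)
sqrt(-4380 + sqrt(-1859 + (R(1) - (1*0 + 0)))) = sqrt(-4380 + sqrt(-1859 + ((-3 + 1/1) - (1*0 + 0)))) = sqrt(-4380 + sqrt(-1859 + ((-3 + 1) - (0 + 0)))) = sqrt(-4380 + sqrt(-1859 + (-2 - 1*0))) = sqrt(-4380 + sqrt(-1859 + (-2 + 0))) = sqrt(-4380 + sqrt(-1859 - 2)) = sqrt(-4380 + sqrt(-1861)) = sqrt(-4380 + I*sqrt(1861))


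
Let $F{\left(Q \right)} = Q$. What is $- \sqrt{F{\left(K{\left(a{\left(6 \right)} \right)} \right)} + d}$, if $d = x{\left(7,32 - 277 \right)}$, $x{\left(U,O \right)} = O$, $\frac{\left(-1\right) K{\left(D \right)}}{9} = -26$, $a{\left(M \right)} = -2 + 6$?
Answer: $- i \sqrt{11} \approx - 3.3166 i$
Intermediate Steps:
$a{\left(M \right)} = 4$
$K{\left(D \right)} = 234$ ($K{\left(D \right)} = \left(-9\right) \left(-26\right) = 234$)
$d = -245$ ($d = 32 - 277 = -245$)
$- \sqrt{F{\left(K{\left(a{\left(6 \right)} \right)} \right)} + d} = - \sqrt{234 - 245} = - \sqrt{-11} = - i \sqrt{11}$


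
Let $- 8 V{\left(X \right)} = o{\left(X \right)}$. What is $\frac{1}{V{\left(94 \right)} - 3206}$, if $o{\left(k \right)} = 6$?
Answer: $- \frac{4}{12827} \approx -0.00031184$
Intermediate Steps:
$V{\left(X \right)} = - \frac{3}{4}$ ($V{\left(X \right)} = \left(- \frac{1}{8}\right) 6 = - \frac{3}{4}$)
$\frac{1}{V{\left(94 \right)} - 3206} = \frac{1}{- \frac{3}{4} - 3206} = \frac{1}{- \frac{12827}{4}} = - \frac{4}{12827}$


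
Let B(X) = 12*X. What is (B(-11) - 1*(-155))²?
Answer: 529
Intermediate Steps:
(B(-11) - 1*(-155))² = (12*(-11) - 1*(-155))² = (-132 + 155)² = 23² = 529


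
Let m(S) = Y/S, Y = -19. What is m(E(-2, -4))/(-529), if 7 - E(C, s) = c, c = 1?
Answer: 19/3174 ≈ 0.0059861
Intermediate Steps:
E(C, s) = 6 (E(C, s) = 7 - 1*1 = 7 - 1 = 6)
m(S) = -19/S
m(E(-2, -4))/(-529) = -19/6/(-529) = -19*⅙*(-1/529) = -19/6*(-1/529) = 19/3174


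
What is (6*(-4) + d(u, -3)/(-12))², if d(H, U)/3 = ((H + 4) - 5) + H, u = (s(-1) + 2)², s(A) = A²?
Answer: 12769/16 ≈ 798.06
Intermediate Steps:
u = 9 (u = ((-1)² + 2)² = (1 + 2)² = 3² = 9)
d(H, U) = -3 + 6*H (d(H, U) = 3*(((H + 4) - 5) + H) = 3*(((4 + H) - 5) + H) = 3*((-1 + H) + H) = 3*(-1 + 2*H) = -3 + 6*H)
(6*(-4) + d(u, -3)/(-12))² = (6*(-4) + (-3 + 6*9)/(-12))² = (-24 + (-3 + 54)*(-1/12))² = (-24 + 51*(-1/12))² = (-24 - 17/4)² = (-113/4)² = 12769/16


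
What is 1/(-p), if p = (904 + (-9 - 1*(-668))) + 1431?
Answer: -1/2994 ≈ -0.00033400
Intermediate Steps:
p = 2994 (p = (904 + (-9 + 668)) + 1431 = (904 + 659) + 1431 = 1563 + 1431 = 2994)
1/(-p) = 1/(-1*2994) = 1/(-2994) = -1/2994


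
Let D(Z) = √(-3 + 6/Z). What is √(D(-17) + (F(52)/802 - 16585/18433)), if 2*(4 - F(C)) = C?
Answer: √(-14639998205575076 + 928816052913713*I*√969)/125657761 ≈ 0.7501 + 1.2206*I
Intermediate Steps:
F(C) = 4 - C/2
√(D(-17) + (F(52)/802 - 16585/18433)) = √(√(-3 + 6/(-17)) + ((4 - ½*52)/802 - 16585/18433)) = √(√(-3 + 6*(-1/17)) + ((4 - 26)*(1/802) - 16585*1/18433)) = √(√(-3 - 6/17) + (-22*1/802 - 16585/18433)) = √(√(-57/17) + (-11/401 - 16585/18433)) = √(I*√969/17 - 6853348/7391633) = √(-6853348/7391633 + I*√969/17)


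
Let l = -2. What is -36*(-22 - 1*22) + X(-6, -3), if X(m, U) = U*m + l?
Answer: 1600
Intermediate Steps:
X(m, U) = -2 + U*m (X(m, U) = U*m - 2 = -2 + U*m)
-36*(-22 - 1*22) + X(-6, -3) = -36*(-22 - 1*22) + (-2 - 3*(-6)) = -36*(-22 - 22) + (-2 + 18) = -36*(-44) + 16 = 1584 + 16 = 1600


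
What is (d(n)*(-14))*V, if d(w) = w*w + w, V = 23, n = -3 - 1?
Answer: -3864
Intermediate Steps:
n = -4
d(w) = w + w**2 (d(w) = w**2 + w = w + w**2)
(d(n)*(-14))*V = (-4*(1 - 4)*(-14))*23 = (-4*(-3)*(-14))*23 = (12*(-14))*23 = -168*23 = -3864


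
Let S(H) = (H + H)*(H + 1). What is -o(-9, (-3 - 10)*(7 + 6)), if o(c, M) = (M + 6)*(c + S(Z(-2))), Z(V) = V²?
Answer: 5053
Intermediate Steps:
S(H) = 2*H*(1 + H) (S(H) = (2*H)*(1 + H) = 2*H*(1 + H))
o(c, M) = (6 + M)*(40 + c) (o(c, M) = (M + 6)*(c + 2*(-2)²*(1 + (-2)²)) = (6 + M)*(c + 2*4*(1 + 4)) = (6 + M)*(c + 2*4*5) = (6 + M)*(c + 40) = (6 + M)*(40 + c))
-o(-9, (-3 - 10)*(7 + 6)) = -(240 + 6*(-9) + 40*((-3 - 10)*(7 + 6)) + ((-3 - 10)*(7 + 6))*(-9)) = -(240 - 54 + 40*(-13*13) - 13*13*(-9)) = -(240 - 54 + 40*(-169) - 169*(-9)) = -(240 - 54 - 6760 + 1521) = -1*(-5053) = 5053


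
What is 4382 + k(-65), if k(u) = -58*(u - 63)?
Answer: 11806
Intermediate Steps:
k(u) = 3654 - 58*u (k(u) = -58*(-63 + u) = 3654 - 58*u)
4382 + k(-65) = 4382 + (3654 - 58*(-65)) = 4382 + (3654 + 3770) = 4382 + 7424 = 11806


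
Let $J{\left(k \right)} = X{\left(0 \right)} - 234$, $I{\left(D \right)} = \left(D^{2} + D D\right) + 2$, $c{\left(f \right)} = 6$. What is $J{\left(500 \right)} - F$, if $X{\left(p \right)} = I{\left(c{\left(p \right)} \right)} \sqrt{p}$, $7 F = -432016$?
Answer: $\frac{430378}{7} \approx 61483.0$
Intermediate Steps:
$F = - \frac{432016}{7}$ ($F = \frac{1}{7} \left(-432016\right) = - \frac{432016}{7} \approx -61717.0$)
$I{\left(D \right)} = 2 + 2 D^{2}$ ($I{\left(D \right)} = \left(D^{2} + D^{2}\right) + 2 = 2 D^{2} + 2 = 2 + 2 D^{2}$)
$X{\left(p \right)} = 74 \sqrt{p}$ ($X{\left(p \right)} = \left(2 + 2 \cdot 6^{2}\right) \sqrt{p} = \left(2 + 2 \cdot 36\right) \sqrt{p} = \left(2 + 72\right) \sqrt{p} = 74 \sqrt{p}$)
$J{\left(k \right)} = -234$ ($J{\left(k \right)} = 74 \sqrt{0} - 234 = 74 \cdot 0 - 234 = 0 - 234 = -234$)
$J{\left(500 \right)} - F = -234 - - \frac{432016}{7} = -234 + \frac{432016}{7} = \frac{430378}{7}$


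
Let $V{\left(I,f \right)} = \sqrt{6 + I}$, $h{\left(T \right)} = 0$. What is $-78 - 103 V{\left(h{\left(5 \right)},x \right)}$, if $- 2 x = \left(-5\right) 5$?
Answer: $-78 - 103 \sqrt{6} \approx -330.3$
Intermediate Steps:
$x = \frac{25}{2}$ ($x = - \frac{\left(-5\right) 5}{2} = \left(- \frac{1}{2}\right) \left(-25\right) = \frac{25}{2} \approx 12.5$)
$-78 - 103 V{\left(h{\left(5 \right)},x \right)} = -78 - 103 \sqrt{6 + 0} = -78 - 103 \sqrt{6}$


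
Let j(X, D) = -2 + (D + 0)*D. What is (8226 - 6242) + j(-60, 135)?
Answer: 20207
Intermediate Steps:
j(X, D) = -2 + D² (j(X, D) = -2 + D*D = -2 + D²)
(8226 - 6242) + j(-60, 135) = (8226 - 6242) + (-2 + 135²) = 1984 + (-2 + 18225) = 1984 + 18223 = 20207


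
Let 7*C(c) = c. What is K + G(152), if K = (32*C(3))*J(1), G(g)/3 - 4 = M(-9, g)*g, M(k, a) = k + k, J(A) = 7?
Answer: -8100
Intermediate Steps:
C(c) = c/7
M(k, a) = 2*k
G(g) = 12 - 54*g (G(g) = 12 + 3*((2*(-9))*g) = 12 + 3*(-18*g) = 12 - 54*g)
K = 96 (K = (32*((⅐)*3))*7 = (32*(3/7))*7 = (96/7)*7 = 96)
K + G(152) = 96 + (12 - 54*152) = 96 + (12 - 8208) = 96 - 8196 = -8100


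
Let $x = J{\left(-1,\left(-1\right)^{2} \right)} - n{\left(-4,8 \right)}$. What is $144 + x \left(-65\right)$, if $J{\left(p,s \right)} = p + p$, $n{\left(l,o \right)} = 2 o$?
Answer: $1314$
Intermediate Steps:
$J{\left(p,s \right)} = 2 p$
$x = -18$ ($x = 2 \left(-1\right) - 2 \cdot 8 = -2 - 16 = -18$)
$144 + x \left(-65\right) = 144 - -1170 = 144 + 1170 = 1314$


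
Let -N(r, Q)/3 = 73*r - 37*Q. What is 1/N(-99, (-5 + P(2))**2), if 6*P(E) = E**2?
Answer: 3/71296 ≈ 4.2078e-5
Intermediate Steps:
P(E) = E**2/6
N(r, Q) = -219*r + 111*Q (N(r, Q) = -3*(73*r - 37*Q) = -3*(-37*Q + 73*r) = -219*r + 111*Q)
1/N(-99, (-5 + P(2))**2) = 1/(-219*(-99) + 111*(-5 + (1/6)*2**2)**2) = 1/(21681 + 111*(-5 + (1/6)*4)**2) = 1/(21681 + 111*(-5 + 2/3)**2) = 1/(21681 + 111*(-13/3)**2) = 1/(21681 + 111*(169/9)) = 1/(21681 + 6253/3) = 1/(71296/3) = 3/71296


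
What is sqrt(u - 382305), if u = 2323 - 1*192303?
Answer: I*sqrt(572285) ≈ 756.5*I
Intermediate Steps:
u = -189980 (u = 2323 - 192303 = -189980)
sqrt(u - 382305) = sqrt(-189980 - 382305) = sqrt(-572285) = I*sqrt(572285)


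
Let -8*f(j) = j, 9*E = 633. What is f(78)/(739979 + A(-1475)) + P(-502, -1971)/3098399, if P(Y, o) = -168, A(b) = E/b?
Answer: -2735107620033/40581675812042944 ≈ -6.7398e-5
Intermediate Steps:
E = 211/3 (E = (⅑)*633 = 211/3 ≈ 70.333)
f(j) = -j/8
A(b) = 211/(3*b)
f(78)/(739979 + A(-1475)) + P(-502, -1971)/3098399 = (-⅛*78)/(739979 + (211/3)/(-1475)) - 168/3098399 = -39/(4*(739979 + (211/3)*(-1/1475))) - 168*1/3098399 = -39/(4*(739979 - 211/4425)) - 168/3098399 = -39/(4*3274406864/4425) - 168/3098399 = -39/4*4425/3274406864 - 168/3098399 = -172575/13097627456 - 168/3098399 = -2735107620033/40581675812042944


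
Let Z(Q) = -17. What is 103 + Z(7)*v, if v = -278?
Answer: 4829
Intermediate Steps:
103 + Z(7)*v = 103 - 17*(-278) = 103 + 4726 = 4829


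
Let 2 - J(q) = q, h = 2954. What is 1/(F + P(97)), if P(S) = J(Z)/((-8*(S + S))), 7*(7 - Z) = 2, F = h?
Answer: 10864/32092289 ≈ 0.00033852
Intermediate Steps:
F = 2954
Z = 47/7 (Z = 7 - ⅐*2 = 7 - 2/7 = 47/7 ≈ 6.7143)
J(q) = 2 - q
P(S) = 33/(112*S) (P(S) = (2 - 1*47/7)/((-8*(S + S))) = (2 - 47/7)/((-16*S)) = -33*(-1/(16*S))/7 = -(-33)/(112*S) = 33/(112*S))
1/(F + P(97)) = 1/(2954 + (33/112)/97) = 1/(2954 + (33/112)*(1/97)) = 1/(2954 + 33/10864) = 1/(32092289/10864) = 10864/32092289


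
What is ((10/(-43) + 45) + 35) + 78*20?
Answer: 70510/43 ≈ 1639.8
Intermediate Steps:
((10/(-43) + 45) + 35) + 78*20 = ((10*(-1/43) + 45) + 35) + 1560 = ((-10/43 + 45) + 35) + 1560 = (1925/43 + 35) + 1560 = 3430/43 + 1560 = 70510/43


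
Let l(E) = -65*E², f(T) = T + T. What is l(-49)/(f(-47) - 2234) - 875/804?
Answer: 10286605/155976 ≈ 65.950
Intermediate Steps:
f(T) = 2*T
l(-49)/(f(-47) - 2234) - 875/804 = (-65*(-49)²)/(2*(-47) - 2234) - 875/804 = (-65*2401)/(-94 - 2234) - 875*1/804 = -156065/(-2328) - 875/804 = -156065*(-1/2328) - 875/804 = 156065/2328 - 875/804 = 10286605/155976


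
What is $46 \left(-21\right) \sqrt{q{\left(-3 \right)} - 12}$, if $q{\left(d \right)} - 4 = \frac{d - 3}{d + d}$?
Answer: $- 966 i \sqrt{7} \approx - 2555.8 i$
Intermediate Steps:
$q{\left(d \right)} = 4 + \frac{-3 + d}{2 d}$ ($q{\left(d \right)} = 4 + \frac{d - 3}{d + d} = 4 + \frac{-3 + d}{2 d}$)
$46 \left(-21\right) \sqrt{q{\left(-3 \right)} - 12} = 46 \left(-21\right) \sqrt{\frac{3 \left(-1 + 3 \left(-3\right)\right)}{2 \left(-3\right)} - 12} = - 966 \sqrt{\frac{3}{2} \left(- \frac{1}{3}\right) \left(-1 - 9\right) - 12} = - 966 \sqrt{\frac{3}{2} \left(- \frac{1}{3}\right) \left(-10\right) - 12} = - 966 \sqrt{5 - 12} = - 966 \sqrt{-7} = - 966 i \sqrt{7}$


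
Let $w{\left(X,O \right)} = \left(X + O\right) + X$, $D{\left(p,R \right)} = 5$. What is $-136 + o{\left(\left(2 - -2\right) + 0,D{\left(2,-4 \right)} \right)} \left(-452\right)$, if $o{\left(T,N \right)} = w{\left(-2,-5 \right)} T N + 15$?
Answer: $74444$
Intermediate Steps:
$w{\left(X,O \right)} = O + 2 X$ ($w{\left(X,O \right)} = \left(O + X\right) + X = O + 2 X$)
$o{\left(T,N \right)} = 15 - 9 N T$ ($o{\left(T,N \right)} = \left(-5 + 2 \left(-2\right)\right) T N + 15 = \left(-5 - 4\right) T N + 15 = - 9 T N + 15 = - 9 N T + 15 = 15 - 9 N T$)
$-136 + o{\left(\left(2 - -2\right) + 0,D{\left(2,-4 \right)} \right)} \left(-452\right) = -136 + \left(15 - 45 \left(\left(2 - -2\right) + 0\right)\right) \left(-452\right) = -136 + \left(15 - 45 \left(\left(2 + 2\right) + 0\right)\right) \left(-452\right) = -136 + \left(15 - 45 \left(4 + 0\right)\right) \left(-452\right) = -136 + \left(15 - 45 \cdot 4\right) \left(-452\right) = -136 + \left(15 - 180\right) \left(-452\right) = -136 - -74580 = -136 + 74580 = 74444$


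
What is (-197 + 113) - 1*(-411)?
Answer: 327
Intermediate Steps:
(-197 + 113) - 1*(-411) = -84 + 411 = 327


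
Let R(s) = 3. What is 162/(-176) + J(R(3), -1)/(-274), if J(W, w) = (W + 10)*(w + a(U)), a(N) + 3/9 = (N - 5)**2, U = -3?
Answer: -140827/36168 ≈ -3.8937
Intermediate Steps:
a(N) = -1/3 + (-5 + N)**2 (a(N) = -1/3 + (N - 5)**2 = -1/3 + (-5 + N)**2)
J(W, w) = (10 + W)*(191/3 + w) (J(W, w) = (W + 10)*(w + (-1/3 + (-5 - 3)**2)) = (10 + W)*(w + (-1/3 + (-8)**2)) = (10 + W)*(w + (-1/3 + 64)) = (10 + W)*(w + 191/3) = (10 + W)*(191/3 + w))
162/(-176) + J(R(3), -1)/(-274) = 162/(-176) + (1910/3 + 10*(-1) + (191/3)*3 + 3*(-1))/(-274) = 162*(-1/176) + (1910/3 - 10 + 191 - 3)*(-1/274) = -81/88 + (2444/3)*(-1/274) = -81/88 - 1222/411 = -140827/36168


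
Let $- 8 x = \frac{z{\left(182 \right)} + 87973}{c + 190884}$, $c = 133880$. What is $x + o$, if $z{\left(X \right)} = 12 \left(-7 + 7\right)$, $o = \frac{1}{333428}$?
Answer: $- \frac{7332515833}{216570821984} \approx -0.033857$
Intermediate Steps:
$o = \frac{1}{333428} \approx 2.9991 \cdot 10^{-6}$
$z{\left(X \right)} = 0$ ($z{\left(X \right)} = 12 \cdot 0 = 0$)
$x = - \frac{87973}{2598112}$ ($x = - \frac{\left(0 + 87973\right) \frac{1}{133880 + 190884}}{8} = - \frac{87973 \cdot \frac{1}{324764}}{8} = \left(- \frac{1}{8}\right) \frac{87973}{324764} = - \frac{87973}{2598112} \approx -0.03386$)
$x + o = - \frac{87973}{2598112} + \frac{1}{333428} = - \frac{7332515833}{216570821984}$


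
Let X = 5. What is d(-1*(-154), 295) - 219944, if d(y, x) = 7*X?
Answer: -219909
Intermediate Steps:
d(y, x) = 35 (d(y, x) = 7*5 = 35)
d(-1*(-154), 295) - 219944 = 35 - 219944 = -219909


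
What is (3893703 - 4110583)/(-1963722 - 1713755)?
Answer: 216880/3677477 ≈ 0.058975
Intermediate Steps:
(3893703 - 4110583)/(-1963722 - 1713755) = -216880/(-3677477) = -216880*(-1/3677477) = 216880/3677477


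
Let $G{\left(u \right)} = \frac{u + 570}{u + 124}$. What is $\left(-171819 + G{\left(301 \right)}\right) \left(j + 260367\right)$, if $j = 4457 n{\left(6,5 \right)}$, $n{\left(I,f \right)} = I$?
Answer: $- \frac{20965331968236}{425} \approx -4.933 \cdot 10^{10}$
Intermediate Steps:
$j = 26742$ ($j = 4457 \cdot 6 = 26742$)
$G{\left(u \right)} = \frac{570 + u}{124 + u}$
$\left(-171819 + G{\left(301 \right)}\right) \left(j + 260367\right) = \left(-171819 + \frac{570 + 301}{124 + 301}\right) \left(26742 + 260367\right) = \left(-171819 + \frac{1}{425} \cdot 871\right) 287109 = \left(-171819 + \frac{871}{425}\right) 287109 = \left(- \frac{73022204}{425}\right) 287109 = - \frac{20965331968236}{425}$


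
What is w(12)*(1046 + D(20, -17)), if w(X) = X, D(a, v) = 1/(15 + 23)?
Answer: 238494/19 ≈ 12552.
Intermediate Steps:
D(a, v) = 1/38
w(12)*(1046 + D(20, -17)) = 12*(1046 + 1/38) = 12*(39749/38) = 238494/19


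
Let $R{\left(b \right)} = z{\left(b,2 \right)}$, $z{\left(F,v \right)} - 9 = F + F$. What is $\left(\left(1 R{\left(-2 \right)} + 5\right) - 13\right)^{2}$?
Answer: $9$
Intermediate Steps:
$z{\left(F,v \right)} = 9 + 2 F$ ($z{\left(F,v \right)} = 9 + \left(F + F\right) = 9 + 2 F$)
$R{\left(b \right)} = 9 + 2 b$
$\left(\left(1 R{\left(-2 \right)} + 5\right) - 13\right)^{2} = \left(\left(1 \left(9 + 2 \left(-2\right)\right) + 5\right) - 13\right)^{2} = \left(\left(1 \left(9 - 4\right) + 5\right) - 13\right)^{2} = \left(\left(1 \cdot 5 + 5\right) - 13\right)^{2} = \left(\left(5 + 5\right) - 13\right)^{2} = \left(10 - 13\right)^{2} = \left(-3\right)^{2} = 9$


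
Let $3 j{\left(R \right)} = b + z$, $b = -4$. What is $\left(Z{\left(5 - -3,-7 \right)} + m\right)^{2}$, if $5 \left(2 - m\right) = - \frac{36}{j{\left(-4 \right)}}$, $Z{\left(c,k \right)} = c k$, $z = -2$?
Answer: $\frac{82944}{25} \approx 3317.8$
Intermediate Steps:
$j{\left(R \right)} = -2$ ($j{\left(R \right)} = \frac{-4 - 2}{3} = \frac{1}{3} \left(-6\right) = -2$)
$m = - \frac{8}{5}$ ($m = 2 - \frac{\left(-36\right) \frac{1}{-2}}{5} = 2 - \frac{\left(-36\right) \left(- \frac{1}{2}\right)}{5} = 2 - \frac{18}{5} = - \frac{8}{5} \approx -1.6$)
$\left(Z{\left(5 - -3,-7 \right)} + m\right)^{2} = \left(\left(5 - -3\right) \left(-7\right) - \frac{8}{5}\right)^{2} = \left(\left(5 + 3\right) \left(-7\right) - \frac{8}{5}\right)^{2} = \left(8 \left(-7\right) - \frac{8}{5}\right)^{2} = \left(-56 - \frac{8}{5}\right)^{2} = \left(- \frac{288}{5}\right)^{2} = \frac{82944}{25}$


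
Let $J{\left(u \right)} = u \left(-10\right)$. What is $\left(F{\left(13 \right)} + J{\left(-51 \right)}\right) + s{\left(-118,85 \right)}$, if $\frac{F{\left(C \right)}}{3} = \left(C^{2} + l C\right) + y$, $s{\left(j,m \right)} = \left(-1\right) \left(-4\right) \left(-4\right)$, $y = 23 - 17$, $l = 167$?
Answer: $7532$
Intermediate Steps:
$y = 6$
$J{\left(u \right)} = - 10 u$
$s{\left(j,m \right)} = -16$ ($s{\left(j,m \right)} = 4 \left(-4\right) = -16$)
$F{\left(C \right)} = 18 + 3 C^{2} + 501 C$ ($F{\left(C \right)} = 3 \left(\left(C^{2} + 167 C\right) + 6\right) = 3 \left(6 + C^{2} + 167 C\right) = 18 + 3 C^{2} + 501 C$)
$\left(F{\left(13 \right)} + J{\left(-51 \right)}\right) + s{\left(-118,85 \right)} = \left(\left(18 + 3 \cdot 13^{2} + 501 \cdot 13\right) - -510\right) - 16 = \left(\left(18 + 3 \cdot 169 + 6513\right) + 510\right) - 16 = \left(\left(18 + 507 + 6513\right) + 510\right) - 16 = \left(7038 + 510\right) - 16 = 7548 - 16 = 7532$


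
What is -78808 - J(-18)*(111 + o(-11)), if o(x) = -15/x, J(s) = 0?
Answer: -78808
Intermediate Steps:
-78808 - J(-18)*(111 + o(-11)) = -78808 - 0*(111 - 15/(-11)) = -78808 - 0*(111 - 15*(-1/11)) = -78808 - 0*(111 + 15/11) = -78808 - 0*1236/11 = -78808 - 1*0 = -78808 + 0 = -78808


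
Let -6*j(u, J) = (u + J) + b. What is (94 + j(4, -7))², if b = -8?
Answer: 330625/36 ≈ 9184.0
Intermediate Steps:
j(u, J) = 4/3 - J/6 - u/6 (j(u, J) = -((u + J) - 8)/6 = -((J + u) - 8)/6 = -(-8 + J + u)/6 = 4/3 - J/6 - u/6)
(94 + j(4, -7))² = (94 + (4/3 - ⅙*(-7) - ⅙*4))² = (94 + (4/3 + 7/6 - ⅔))² = (94 + 11/6)² = (575/6)² = 330625/36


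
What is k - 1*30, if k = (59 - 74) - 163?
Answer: -208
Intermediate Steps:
k = -178 (k = -15 - 163 = -178)
k - 1*30 = -178 - 1*30 = -178 - 30 = -208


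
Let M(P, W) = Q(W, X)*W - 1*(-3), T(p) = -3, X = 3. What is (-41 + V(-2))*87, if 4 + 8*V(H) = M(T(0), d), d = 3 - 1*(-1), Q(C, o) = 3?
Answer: -27579/8 ≈ -3447.4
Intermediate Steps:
d = 4 (d = 3 + 1 = 4)
M(P, W) = 3 + 3*W (M(P, W) = 3*W - 1*(-3) = 3*W + 3 = 3 + 3*W)
V(H) = 11/8 (V(H) = -½ + (3 + 3*4)/8 = -½ + (3 + 12)/8 = -½ + (⅛)*15 = -½ + 15/8 = 11/8)
(-41 + V(-2))*87 = (-41 + 11/8)*87 = -317/8*87 = -27579/8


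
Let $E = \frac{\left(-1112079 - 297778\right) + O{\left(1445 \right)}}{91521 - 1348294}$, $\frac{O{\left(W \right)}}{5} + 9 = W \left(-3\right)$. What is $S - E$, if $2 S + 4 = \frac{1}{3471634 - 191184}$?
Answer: $- \frac{3697650890561}{1177937425100} \approx -3.1391$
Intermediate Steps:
$O{\left(W \right)} = -45 - 15 W$ ($O{\left(W \right)} = -45 + 5 W \left(-3\right) = -45 + 5 \left(- 3 W\right) = -45 - 15 W$)
$E = \frac{204511}{179539}$ ($E = \frac{\left(-1112079 - 297778\right) - 21720}{91521 - 1348294} = \frac{\left(-1112079 - 297778\right) - 21720}{-1256773} = \left(-1409857 - 21720\right) \left(- \frac{1}{1256773}\right) = \left(-1431577\right) \left(- \frac{1}{1256773}\right) = \frac{204511}{179539} \approx 1.1391$)
$S = - \frac{13121799}{6560900}$ ($S = -2 + \frac{1}{2 \left(3471634 - 191184\right)} = -2 + \frac{1}{2 \cdot 3280450} = -2 + \frac{1}{2} \cdot \frac{1}{3280450} = -2 + \frac{1}{6560900} = - \frac{13121799}{6560900} \approx -2.0$)
$S - E = - \frac{13121799}{6560900} - \frac{204511}{179539} = - \frac{3697650890561}{1177937425100}$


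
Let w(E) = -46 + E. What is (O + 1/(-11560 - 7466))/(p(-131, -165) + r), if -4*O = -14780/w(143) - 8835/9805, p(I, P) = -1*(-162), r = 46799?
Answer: 277350934793/339910164993924 ≈ 0.00081595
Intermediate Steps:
p(I, P) = 162
O = 29154979/760868 (O = -(-14780/(-46 + 143) - 8835/9805)/4 = -(-14780/97 - 8835*1/9805)/4 = -(-14780*1/97 - 1767/1961)/4 = -(-14780/97 - 1767/1961)/4 = -1/4*(-29154979/190217) = 29154979/760868 ≈ 38.318)
(O + 1/(-11560 - 7466))/(p(-131, -165) + r) = (29154979/760868 + 1/(-11560 - 7466))/(162 + 46799) = (29154979/760868 + 1/(-19026))/46961 = (29154979/760868 - 1/19026)*(1/46961) = (277350934793/7238137284)*(1/46961) = 277350934793/339910164993924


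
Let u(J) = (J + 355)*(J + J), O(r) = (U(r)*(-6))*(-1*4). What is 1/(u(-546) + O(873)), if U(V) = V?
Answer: 1/229524 ≈ 4.3568e-6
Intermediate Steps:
O(r) = 24*r (O(r) = (r*(-6))*(-1*4) = -6*r*(-4) = 24*r)
u(J) = 2*J*(355 + J) (u(J) = (355 + J)*(2*J) = 2*J*(355 + J))
1/(u(-546) + O(873)) = 1/(2*(-546)*(355 - 546) + 24*873) = 1/(2*(-546)*(-191) + 20952) = 1/(208572 + 20952) = 1/229524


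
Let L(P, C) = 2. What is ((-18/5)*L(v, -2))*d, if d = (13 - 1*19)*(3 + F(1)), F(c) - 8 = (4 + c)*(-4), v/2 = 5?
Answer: -1944/5 ≈ -388.80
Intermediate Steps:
v = 10 (v = 2*5 = 10)
F(c) = -8 - 4*c (F(c) = 8 + (4 + c)*(-4) = 8 + (-16 - 4*c) = -8 - 4*c)
d = 54 (d = (13 - 1*19)*(3 + (-8 - 4*1)) = (13 - 19)*(3 + (-8 - 4)) = -6*(3 - 12) = -6*(-9) = 54)
((-18/5)*L(v, -2))*d = (-18/5*2)*54 = (-18*⅕*2)*54 = -18/5*2*54 = -36/5*54 = -1944/5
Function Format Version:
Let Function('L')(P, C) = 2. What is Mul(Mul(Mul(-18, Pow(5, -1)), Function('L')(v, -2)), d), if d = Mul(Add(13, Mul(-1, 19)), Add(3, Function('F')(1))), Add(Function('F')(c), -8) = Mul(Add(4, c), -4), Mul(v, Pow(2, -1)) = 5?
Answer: Rational(-1944, 5) ≈ -388.80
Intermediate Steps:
v = 10 (v = Mul(2, 5) = 10)
Function('F')(c) = Add(-8, Mul(-4, c)) (Function('F')(c) = Add(8, Mul(Add(4, c), -4)) = Add(8, Add(-16, Mul(-4, c))) = Add(-8, Mul(-4, c)))
d = 54 (d = Mul(Add(13, Mul(-1, 19)), Add(3, Add(-8, Mul(-4, 1)))) = Mul(Add(13, -19), Add(3, Add(-8, -4))) = Mul(-6, Add(3, -12)) = Mul(-6, -9) = 54)
Mul(Mul(Mul(-18, Pow(5, -1)), Function('L')(v, -2)), d) = Mul(Mul(Mul(-18, Pow(5, -1)), 2), 54) = Mul(Mul(Mul(-18, Rational(1, 5)), 2), 54) = Mul(Mul(Rational(-18, 5), 2), 54) = Mul(Rational(-36, 5), 54) = Rational(-1944, 5)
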